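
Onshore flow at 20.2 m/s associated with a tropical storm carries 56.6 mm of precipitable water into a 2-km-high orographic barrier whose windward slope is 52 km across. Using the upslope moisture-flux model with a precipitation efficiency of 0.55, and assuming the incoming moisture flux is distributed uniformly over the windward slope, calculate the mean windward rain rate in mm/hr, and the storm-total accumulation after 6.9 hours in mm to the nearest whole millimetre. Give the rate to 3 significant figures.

R ≈ 43.5 mm/hr; total ≈ 300 mm

Incoming column moisture flux per unit ridge length: F = V × PW = 20.2 × 56.6 = 1143.32 mm·m/s.
Spread over the 52 km slope with efficiency ε = 0.55: R = ε·F/W = 0.55 × 1143.32 / 52000 m = 1.209e-02 mm/s.
R = 1.209e-02 × 3600 = 43.5 mm/hr.
Over 6.9 h: total = 43.5 × 6.9 = 300.15 ≈ 300 mm.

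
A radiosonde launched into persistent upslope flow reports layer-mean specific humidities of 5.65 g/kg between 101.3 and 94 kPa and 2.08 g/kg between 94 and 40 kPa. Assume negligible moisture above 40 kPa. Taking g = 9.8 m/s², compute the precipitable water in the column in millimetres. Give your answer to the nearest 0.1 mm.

Precipitable water is the column-integrated vapour mass per unit area: PW = (1/g) Σ q̄ Δp, with q in kg/kg and Δp in Pa (1 kg/m² of water = 1 mm).
Layer 101.3–94 kPa: Δp = 73 hPa = 7300 Pa, q̄ = 0.00565 kg/kg → 0.00565 × 7300 / 9.8 = 4.21 mm
Layer 94–40 kPa: Δp = 540 hPa = 54000 Pa, q̄ = 0.00208 kg/kg → 0.00208 × 54000 / 9.8 = 11.46 mm
PW = 4.21 + 11.46 = 15.67 ≈ 15.7 mm.

PW ≈ 15.7 mm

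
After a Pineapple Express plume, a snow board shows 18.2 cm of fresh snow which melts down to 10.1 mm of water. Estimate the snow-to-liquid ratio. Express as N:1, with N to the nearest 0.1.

Ratio = snow depth / SWE = 182 mm / 10.1 mm = 18.0, i.e. 18.0:1.

ratio ≈ 18.0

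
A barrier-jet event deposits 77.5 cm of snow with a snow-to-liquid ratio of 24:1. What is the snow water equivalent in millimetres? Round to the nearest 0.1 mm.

SWE = snow depth / ratio = 77.5 cm / 24 = 3.229 cm = 32.3 mm.

SWE ≈ 32.3 mm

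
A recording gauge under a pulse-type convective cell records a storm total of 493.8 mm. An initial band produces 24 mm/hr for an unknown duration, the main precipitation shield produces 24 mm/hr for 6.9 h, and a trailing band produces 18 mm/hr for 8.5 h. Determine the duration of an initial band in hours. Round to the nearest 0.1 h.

Known phases: 24 × 6.9 + 18 × 8.5 = 165.6 + 153 = 318.6 mm.
Remaining depth = 493.8 − 318.6 = 175.2 mm.
Duration = 175.2 / 24 = 7.3 h.

duration ≈ 7.3 h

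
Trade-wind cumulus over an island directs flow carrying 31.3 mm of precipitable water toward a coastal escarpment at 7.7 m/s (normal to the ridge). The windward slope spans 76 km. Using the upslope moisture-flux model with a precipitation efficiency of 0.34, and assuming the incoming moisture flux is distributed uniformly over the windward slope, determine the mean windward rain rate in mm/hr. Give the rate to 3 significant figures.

R ≈ 3.88 mm/hr

Incoming column moisture flux per unit ridge length: F = V × PW = 7.7 × 31.3 = 241.01 mm·m/s.
Spread over the 76 km slope with efficiency ε = 0.34: R = ε·F/W = 0.34 × 241.01 / 76000 m = 1.078e-03 mm/s.
R = 1.078e-03 × 3600 = 3.88 mm/hr.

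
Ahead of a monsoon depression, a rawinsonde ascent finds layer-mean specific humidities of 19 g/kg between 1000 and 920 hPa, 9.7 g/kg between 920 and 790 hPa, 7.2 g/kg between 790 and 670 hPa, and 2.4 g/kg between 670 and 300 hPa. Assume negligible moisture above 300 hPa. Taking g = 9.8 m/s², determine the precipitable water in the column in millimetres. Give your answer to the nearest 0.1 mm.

Precipitable water is the column-integrated vapour mass per unit area: PW = (1/g) Σ q̄ Δp, with q in kg/kg and Δp in Pa (1 kg/m² of water = 1 mm).
Layer 1000–920 hPa: Δp = 80 hPa = 8000 Pa, q̄ = 0.019 kg/kg → 0.019 × 8000 / 9.8 = 15.51 mm
Layer 920–790 hPa: Δp = 130 hPa = 13000 Pa, q̄ = 0.0097 kg/kg → 0.0097 × 13000 / 9.8 = 12.87 mm
Layer 790–670 hPa: Δp = 120 hPa = 12000 Pa, q̄ = 0.0072 kg/kg → 0.0072 × 12000 / 9.8 = 8.82 mm
Layer 670–300 hPa: Δp = 370 hPa = 37000 Pa, q̄ = 0.0024 kg/kg → 0.0024 × 37000 / 9.8 = 9.06 mm
PW = 15.51 + 12.87 + 8.82 + 9.06 = 46.26 ≈ 46.3 mm.

PW ≈ 46.3 mm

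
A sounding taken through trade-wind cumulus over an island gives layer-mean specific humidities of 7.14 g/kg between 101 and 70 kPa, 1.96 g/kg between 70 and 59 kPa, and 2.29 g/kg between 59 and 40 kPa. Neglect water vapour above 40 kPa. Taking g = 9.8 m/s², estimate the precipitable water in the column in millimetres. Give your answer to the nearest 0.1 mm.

PW ≈ 29.2 mm

Precipitable water is the column-integrated vapour mass per unit area: PW = (1/g) Σ q̄ Δp, with q in kg/kg and Δp in Pa (1 kg/m² of water = 1 mm).
Layer 101–70 kPa: Δp = 310 hPa = 31000 Pa, q̄ = 0.00714 kg/kg → 0.00714 × 31000 / 9.8 = 22.59 mm
Layer 70–59 kPa: Δp = 110 hPa = 11000 Pa, q̄ = 0.00196 kg/kg → 0.00196 × 11000 / 9.8 = 2.20 mm
Layer 59–40 kPa: Δp = 190 hPa = 19000 Pa, q̄ = 0.00229 kg/kg → 0.00229 × 19000 / 9.8 = 4.44 mm
PW = 22.59 + 2.20 + 4.44 = 29.23 ≈ 29.2 mm.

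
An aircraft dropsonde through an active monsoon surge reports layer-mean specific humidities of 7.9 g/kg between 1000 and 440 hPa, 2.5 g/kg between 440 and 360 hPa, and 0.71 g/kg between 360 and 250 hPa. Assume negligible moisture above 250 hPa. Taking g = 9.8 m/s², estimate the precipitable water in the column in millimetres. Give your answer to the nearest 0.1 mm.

Precipitable water is the column-integrated vapour mass per unit area: PW = (1/g) Σ q̄ Δp, with q in kg/kg and Δp in Pa (1 kg/m² of water = 1 mm).
Layer 1000–440 hPa: Δp = 560 hPa = 56000 Pa, q̄ = 0.0079 kg/kg → 0.0079 × 56000 / 9.8 = 45.14 mm
Layer 440–360 hPa: Δp = 80 hPa = 8000 Pa, q̄ = 0.0025 kg/kg → 0.0025 × 8000 / 9.8 = 2.04 mm
Layer 360–250 hPa: Δp = 110 hPa = 11000 Pa, q̄ = 0.00071 kg/kg → 0.00071 × 11000 / 9.8 = 0.80 mm
PW = 45.14 + 2.04 + 0.80 = 47.98 ≈ 48.0 mm.

PW ≈ 48.0 mm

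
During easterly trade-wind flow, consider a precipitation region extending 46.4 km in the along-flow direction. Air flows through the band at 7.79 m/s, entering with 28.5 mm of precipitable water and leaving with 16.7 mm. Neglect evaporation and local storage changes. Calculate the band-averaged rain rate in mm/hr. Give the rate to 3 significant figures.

R ≈ 7.13 mm/hr

Column moisture flux per unit crosswind length is F = V × PW.
Inflow: F_in = 7.79 × 28.5 = 222.015 mm·m/s
Outflow: F_out = 7.79 × 16.7 = 130.093 mm·m/s
Steady-state rate R = (F_in − F_out)/L = (222.015 − 130.093) / 46400 m = 1.981e-03 mm/s.
R = 1.981e-03 × 3600 = 7.13 mm/hr.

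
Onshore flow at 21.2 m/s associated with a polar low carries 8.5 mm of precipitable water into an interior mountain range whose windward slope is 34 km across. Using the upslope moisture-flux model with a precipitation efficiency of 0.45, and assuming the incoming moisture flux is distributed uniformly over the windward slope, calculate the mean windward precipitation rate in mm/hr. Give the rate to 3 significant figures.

Incoming column moisture flux per unit ridge length: F = V × PW = 21.2 × 8.5 = 180.2 mm·m/s.
Spread over the 34 km slope with efficiency ε = 0.45: R = ε·F/W = 0.45 × 180.2 / 34000 m = 2.385e-03 mm/s.
R = 2.385e-03 × 3600 = 8.59 mm/hr.

R ≈ 8.59 mm/hr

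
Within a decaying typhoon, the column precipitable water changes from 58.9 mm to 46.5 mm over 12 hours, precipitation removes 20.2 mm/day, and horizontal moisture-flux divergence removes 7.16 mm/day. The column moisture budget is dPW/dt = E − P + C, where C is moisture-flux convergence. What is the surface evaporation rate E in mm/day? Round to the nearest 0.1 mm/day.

dPW/dt = (46.5 − 58.9) mm / (12/24 day) = -24.800 mm/day.
E = dPW/dt + P − C = (-24.800) + 20.2 − (-7.16) = 2.6 mm/day.

E ≈ 2.6 mm/day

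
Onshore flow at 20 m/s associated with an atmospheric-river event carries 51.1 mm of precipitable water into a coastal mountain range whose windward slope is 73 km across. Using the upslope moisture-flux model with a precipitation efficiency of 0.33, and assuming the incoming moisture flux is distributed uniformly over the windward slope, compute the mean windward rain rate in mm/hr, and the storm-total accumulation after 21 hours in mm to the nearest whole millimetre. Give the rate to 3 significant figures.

R ≈ 16.6 mm/hr; total ≈ 349 mm

Incoming column moisture flux per unit ridge length: F = V × PW = 20 × 51.1 = 1022 mm·m/s.
Spread over the 73 km slope with efficiency ε = 0.33: R = ε·F/W = 0.33 × 1022 / 73000 m = 4.620e-03 mm/s.
R = 4.620e-03 × 3600 = 16.6 mm/hr.
Over 21 h: total = 16.6 × 21 = 348.6 ≈ 349 mm.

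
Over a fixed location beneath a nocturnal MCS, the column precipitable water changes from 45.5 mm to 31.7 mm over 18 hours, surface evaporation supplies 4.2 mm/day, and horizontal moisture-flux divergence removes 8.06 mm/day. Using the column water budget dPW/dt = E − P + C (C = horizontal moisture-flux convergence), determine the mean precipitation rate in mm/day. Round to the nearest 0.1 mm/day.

dPW/dt = (31.7 − 45.5) mm / (18/24 day) = -18.400 mm/day.
P = E + C − dPW/dt = 4.2 + (-8.06) − (-18.400) = 14.5 mm/day.

P ≈ 14.5 mm/day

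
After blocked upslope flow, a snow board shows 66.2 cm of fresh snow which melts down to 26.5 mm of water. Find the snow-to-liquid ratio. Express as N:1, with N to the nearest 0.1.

ratio ≈ 25.0

Ratio = snow depth / SWE = 662 mm / 26.5 mm = 25.0, i.e. 25.0:1.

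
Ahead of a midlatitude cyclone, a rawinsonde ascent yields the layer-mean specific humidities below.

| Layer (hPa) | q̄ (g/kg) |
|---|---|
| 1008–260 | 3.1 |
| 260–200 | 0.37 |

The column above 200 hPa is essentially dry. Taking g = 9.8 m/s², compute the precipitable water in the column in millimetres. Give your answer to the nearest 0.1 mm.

PW ≈ 23.9 mm

Precipitable water is the column-integrated vapour mass per unit area: PW = (1/g) Σ q̄ Δp, with q in kg/kg and Δp in Pa (1 kg/m² of water = 1 mm).
Layer 1008–260 hPa: Δp = 748 hPa = 74800 Pa, q̄ = 0.0031 kg/kg → 0.0031 × 74800 / 9.8 = 23.66 mm
Layer 260–200 hPa: Δp = 60 hPa = 6000 Pa, q̄ = 0.00037 kg/kg → 0.00037 × 6000 / 9.8 = 0.23 mm
PW = 23.66 + 0.23 = 23.89 ≈ 23.9 mm.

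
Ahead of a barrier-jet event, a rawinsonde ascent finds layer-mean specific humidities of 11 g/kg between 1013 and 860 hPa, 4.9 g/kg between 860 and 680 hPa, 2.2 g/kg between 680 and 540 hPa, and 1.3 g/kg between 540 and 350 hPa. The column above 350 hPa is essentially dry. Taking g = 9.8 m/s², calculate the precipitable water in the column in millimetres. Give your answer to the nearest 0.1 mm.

PW ≈ 31.8 mm

Precipitable water is the column-integrated vapour mass per unit area: PW = (1/g) Σ q̄ Δp, with q in kg/kg and Δp in Pa (1 kg/m² of water = 1 mm).
Layer 1013–860 hPa: Δp = 153 hPa = 15300 Pa, q̄ = 0.011 kg/kg → 0.011 × 15300 / 9.8 = 17.17 mm
Layer 860–680 hPa: Δp = 180 hPa = 18000 Pa, q̄ = 0.0049 kg/kg → 0.0049 × 18000 / 9.8 = 9.00 mm
Layer 680–540 hPa: Δp = 140 hPa = 14000 Pa, q̄ = 0.0022 kg/kg → 0.0022 × 14000 / 9.8 = 3.14 mm
Layer 540–350 hPa: Δp = 190 hPa = 19000 Pa, q̄ = 0.0013 kg/kg → 0.0013 × 19000 / 9.8 = 2.52 mm
PW = 17.17 + 9.00 + 3.14 + 2.52 = 31.83 ≈ 31.8 mm.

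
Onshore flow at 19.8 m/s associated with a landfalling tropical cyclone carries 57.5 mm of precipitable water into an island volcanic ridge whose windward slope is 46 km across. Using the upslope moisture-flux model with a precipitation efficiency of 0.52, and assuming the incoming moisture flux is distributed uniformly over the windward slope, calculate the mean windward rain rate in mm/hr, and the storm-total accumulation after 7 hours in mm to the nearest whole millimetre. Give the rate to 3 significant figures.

Incoming column moisture flux per unit ridge length: F = V × PW = 19.8 × 57.5 = 1138.5 mm·m/s.
Spread over the 46 km slope with efficiency ε = 0.52: R = ε·F/W = 0.52 × 1138.5 / 46000 m = 1.287e-02 mm/s.
R = 1.287e-02 × 3600 = 46.3 mm/hr.
Over 7 h: total = 46.3 × 7 = 324.1 ≈ 324 mm.

R ≈ 46.3 mm/hr; total ≈ 324 mm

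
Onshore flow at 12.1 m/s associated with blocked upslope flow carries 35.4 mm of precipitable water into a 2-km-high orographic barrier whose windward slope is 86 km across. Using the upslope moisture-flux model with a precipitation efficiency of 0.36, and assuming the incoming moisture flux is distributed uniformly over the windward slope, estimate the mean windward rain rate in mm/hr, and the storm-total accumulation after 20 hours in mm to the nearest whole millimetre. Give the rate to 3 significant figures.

Incoming column moisture flux per unit ridge length: F = V × PW = 12.1 × 35.4 = 428.34 mm·m/s.
Spread over the 86 km slope with efficiency ε = 0.36: R = ε·F/W = 0.36 × 428.34 / 86000 m = 1.793e-03 mm/s.
R = 1.793e-03 × 3600 = 6.45 mm/hr.
Over 20 h: total = 6.45 × 20 = 129 mm.

R ≈ 6.45 mm/hr; total ≈ 129 mm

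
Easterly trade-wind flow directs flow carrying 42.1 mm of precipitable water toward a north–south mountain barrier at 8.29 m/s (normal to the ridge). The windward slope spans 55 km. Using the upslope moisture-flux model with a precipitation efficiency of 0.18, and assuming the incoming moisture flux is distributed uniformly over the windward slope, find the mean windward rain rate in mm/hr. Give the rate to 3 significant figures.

R ≈ 4.11 mm/hr

Incoming column moisture flux per unit ridge length: F = V × PW = 8.29 × 42.1 = 349.009 mm·m/s.
Spread over the 55 km slope with efficiency ε = 0.18: R = ε·F/W = 0.18 × 349.009 / 55000 m = 1.142e-03 mm/s.
R = 1.142e-03 × 3600 = 4.11 mm/hr.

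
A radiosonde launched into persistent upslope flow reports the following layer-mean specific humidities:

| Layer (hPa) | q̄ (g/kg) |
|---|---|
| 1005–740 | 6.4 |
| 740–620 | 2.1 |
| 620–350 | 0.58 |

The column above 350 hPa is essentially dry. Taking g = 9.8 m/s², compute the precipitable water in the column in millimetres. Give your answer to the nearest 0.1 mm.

PW ≈ 21.5 mm

Precipitable water is the column-integrated vapour mass per unit area: PW = (1/g) Σ q̄ Δp, with q in kg/kg and Δp in Pa (1 kg/m² of water = 1 mm).
Layer 1005–740 hPa: Δp = 265 hPa = 26500 Pa, q̄ = 0.0064 kg/kg → 0.0064 × 26500 / 9.8 = 17.31 mm
Layer 740–620 hPa: Δp = 120 hPa = 12000 Pa, q̄ = 0.0021 kg/kg → 0.0021 × 12000 / 9.8 = 2.57 mm
Layer 620–350 hPa: Δp = 270 hPa = 27000 Pa, q̄ = 0.00058 kg/kg → 0.00058 × 27000 / 9.8 = 1.60 mm
PW = 17.31 + 2.57 + 1.60 = 21.48 ≈ 21.5 mm.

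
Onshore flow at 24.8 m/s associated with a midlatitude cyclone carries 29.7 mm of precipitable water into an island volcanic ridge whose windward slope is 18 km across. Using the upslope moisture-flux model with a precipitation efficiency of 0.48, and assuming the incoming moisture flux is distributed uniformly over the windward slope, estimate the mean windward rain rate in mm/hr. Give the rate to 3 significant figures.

Incoming column moisture flux per unit ridge length: F = V × PW = 24.8 × 29.7 = 736.56 mm·m/s.
Spread over the 18 km slope with efficiency ε = 0.48: R = ε·F/W = 0.48 × 736.56 / 18000 m = 1.964e-02 mm/s.
R = 1.964e-02 × 3600 = 70.7 mm/hr.

R ≈ 70.7 mm/hr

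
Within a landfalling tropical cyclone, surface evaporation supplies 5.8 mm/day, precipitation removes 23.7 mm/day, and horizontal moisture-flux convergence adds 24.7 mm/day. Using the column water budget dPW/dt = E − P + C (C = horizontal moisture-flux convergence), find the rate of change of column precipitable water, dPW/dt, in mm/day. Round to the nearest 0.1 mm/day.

dPW/dt = E − P + C = 5.8 − 23.7 + (24.7) = 6.8 mm/day.

dPW/dt ≈ 6.8 mm/day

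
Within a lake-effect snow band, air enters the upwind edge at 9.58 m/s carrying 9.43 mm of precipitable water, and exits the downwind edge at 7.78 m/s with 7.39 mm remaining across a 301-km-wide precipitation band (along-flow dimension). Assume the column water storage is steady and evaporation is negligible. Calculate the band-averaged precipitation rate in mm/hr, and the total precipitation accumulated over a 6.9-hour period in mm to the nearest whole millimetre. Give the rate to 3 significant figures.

R ≈ 0.393 mm/hr; total ≈ 3 mm

Column moisture flux per unit crosswind length is F = V × PW.
Inflow: F_in = 9.58 × 9.43 = 90.3394 mm·m/s
Outflow: F_out = 7.78 × 7.39 = 57.4942 mm·m/s
Steady-state rate R = (F_in − F_out)/L = (90.3394 − 57.4942) / 301000 m = 1.091e-04 mm/s.
R = 1.091e-04 × 3600 = 0.393 mm/hr.
Over 6.9 h: total = 0.393 × 6.9 = 2.7117 ≈ 3 mm.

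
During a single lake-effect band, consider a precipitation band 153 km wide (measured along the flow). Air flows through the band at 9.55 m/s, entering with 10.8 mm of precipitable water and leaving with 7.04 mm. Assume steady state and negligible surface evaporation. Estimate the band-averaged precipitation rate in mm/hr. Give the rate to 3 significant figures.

Column moisture flux per unit crosswind length is F = V × PW.
Inflow: F_in = 9.55 × 10.8 = 103.14 mm·m/s
Outflow: F_out = 9.55 × 7.04 = 67.232 mm·m/s
Steady-state rate R = (F_in − F_out)/L = (103.14 − 67.232) / 153000 m = 2.347e-04 mm/s.
R = 2.347e-04 × 3600 = 0.845 mm/hr.

R ≈ 0.845 mm/hr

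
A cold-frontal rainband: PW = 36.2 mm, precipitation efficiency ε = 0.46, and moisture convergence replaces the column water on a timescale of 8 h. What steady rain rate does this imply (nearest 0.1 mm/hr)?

R ≈ 2.1 mm/hr

Each overturning extracts ε × PW = 0.46 × 36.2 = 16.652 mm.
Rate = ε·PW / τ = 16.652 / 8 h = 2.1 mm/hr.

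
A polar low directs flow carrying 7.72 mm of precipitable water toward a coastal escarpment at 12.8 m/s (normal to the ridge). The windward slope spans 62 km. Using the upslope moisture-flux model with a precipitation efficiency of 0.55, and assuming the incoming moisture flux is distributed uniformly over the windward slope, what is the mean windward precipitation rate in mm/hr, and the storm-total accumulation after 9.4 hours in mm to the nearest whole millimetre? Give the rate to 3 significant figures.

Incoming column moisture flux per unit ridge length: F = V × PW = 12.8 × 7.72 = 98.816 mm·m/s.
Spread over the 62 km slope with efficiency ε = 0.55: R = ε·F/W = 0.55 × 98.816 / 62000 m = 8.766e-04 mm/s.
R = 8.766e-04 × 3600 = 3.16 mm/hr.
Over 9.4 h: total = 3.16 × 9.4 = 29.704 ≈ 30 mm.

R ≈ 3.16 mm/hr; total ≈ 30 mm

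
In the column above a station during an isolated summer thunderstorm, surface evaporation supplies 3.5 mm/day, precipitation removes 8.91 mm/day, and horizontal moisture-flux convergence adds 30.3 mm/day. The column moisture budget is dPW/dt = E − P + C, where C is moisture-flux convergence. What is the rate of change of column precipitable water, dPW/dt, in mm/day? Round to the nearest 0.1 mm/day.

dPW/dt = E − P + C = 3.5 − 8.91 + (30.3) = 24.9 mm/day.

dPW/dt ≈ 24.9 mm/day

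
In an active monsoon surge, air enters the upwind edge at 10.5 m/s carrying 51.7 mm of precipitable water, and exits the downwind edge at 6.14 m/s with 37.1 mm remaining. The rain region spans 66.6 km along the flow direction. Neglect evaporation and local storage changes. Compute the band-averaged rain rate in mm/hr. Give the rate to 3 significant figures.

Column moisture flux per unit crosswind length is F = V × PW.
Inflow: F_in = 10.5 × 51.7 = 542.85 mm·m/s
Outflow: F_out = 6.14 × 37.1 = 227.794 mm·m/s
Steady-state rate R = (F_in − F_out)/L = (542.85 − 227.794) / 66600 m = 4.731e-03 mm/s.
R = 4.731e-03 × 3600 = 17.0 mm/hr.

R ≈ 17.0 mm/hr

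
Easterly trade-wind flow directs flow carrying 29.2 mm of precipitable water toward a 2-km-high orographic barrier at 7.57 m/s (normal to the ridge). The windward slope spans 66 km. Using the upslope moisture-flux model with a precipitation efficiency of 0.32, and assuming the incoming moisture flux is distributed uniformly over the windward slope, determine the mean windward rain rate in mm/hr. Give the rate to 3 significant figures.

Incoming column moisture flux per unit ridge length: F = V × PW = 7.57 × 29.2 = 221.044 mm·m/s.
Spread over the 66 km slope with efficiency ε = 0.32: R = ε·F/W = 0.32 × 221.044 / 66000 m = 1.072e-03 mm/s.
R = 1.072e-03 × 3600 = 3.86 mm/hr.

R ≈ 3.86 mm/hr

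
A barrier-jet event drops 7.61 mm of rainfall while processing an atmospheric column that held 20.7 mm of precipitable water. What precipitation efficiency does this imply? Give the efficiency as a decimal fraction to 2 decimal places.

ε ≈ 0.37

ε = rainfall / PW = 7.61 / 20.7 = 0.37.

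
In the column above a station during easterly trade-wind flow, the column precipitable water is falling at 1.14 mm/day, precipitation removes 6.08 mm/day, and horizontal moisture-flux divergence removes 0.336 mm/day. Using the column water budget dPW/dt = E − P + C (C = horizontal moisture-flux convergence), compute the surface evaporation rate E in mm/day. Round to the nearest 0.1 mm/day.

E ≈ 5.3 mm/day

dPW/dt = -1.14 mm/day.
E = dPW/dt + P − C = (-1.14) + 6.08 − (-0.336) = 5.3 mm/day.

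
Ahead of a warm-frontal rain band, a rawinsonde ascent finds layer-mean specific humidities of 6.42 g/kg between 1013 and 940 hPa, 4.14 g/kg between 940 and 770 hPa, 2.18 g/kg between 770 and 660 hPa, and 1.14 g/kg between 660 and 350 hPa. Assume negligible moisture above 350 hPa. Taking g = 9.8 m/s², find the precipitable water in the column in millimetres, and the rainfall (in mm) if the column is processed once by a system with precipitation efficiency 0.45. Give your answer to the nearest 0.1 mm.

Precipitable water is the column-integrated vapour mass per unit area: PW = (1/g) Σ q̄ Δp, with q in kg/kg and Δp in Pa (1 kg/m² of water = 1 mm).
Layer 1013–940 hPa: Δp = 73 hPa = 7300 Pa, q̄ = 0.00642 kg/kg → 0.00642 × 7300 / 9.8 = 4.78 mm
Layer 940–770 hPa: Δp = 170 hPa = 17000 Pa, q̄ = 0.00414 kg/kg → 0.00414 × 17000 / 9.8 = 7.18 mm
Layer 770–660 hPa: Δp = 110 hPa = 11000 Pa, q̄ = 0.00218 kg/kg → 0.00218 × 11000 / 9.8 = 2.45 mm
Layer 660–350 hPa: Δp = 310 hPa = 31000 Pa, q̄ = 0.00114 kg/kg → 0.00114 × 31000 / 9.8 = 3.61 mm
PW = 4.78 + 7.18 + 2.45 + 3.61 = 18.02 ≈ 18.0 mm.
Rainfall = ε × PW = 0.45 × 18.0 = 8.1 mm.

PW ≈ 18.0 mm; rainfall ≈ 8.1 mm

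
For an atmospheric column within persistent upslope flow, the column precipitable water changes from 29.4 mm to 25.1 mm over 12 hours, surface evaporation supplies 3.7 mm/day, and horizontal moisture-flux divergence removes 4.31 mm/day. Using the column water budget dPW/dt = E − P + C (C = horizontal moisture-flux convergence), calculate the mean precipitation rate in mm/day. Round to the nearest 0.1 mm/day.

P ≈ 8.0 mm/day

dPW/dt = (25.1 − 29.4) mm / (12/24 day) = -8.600 mm/day.
P = E + C − dPW/dt = 3.7 + (-4.31) − (-8.600) = 8.0 mm/day.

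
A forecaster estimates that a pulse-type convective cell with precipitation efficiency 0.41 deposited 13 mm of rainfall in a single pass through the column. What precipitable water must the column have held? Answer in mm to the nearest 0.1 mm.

PW ≈ 31.7 mm

PW = rainfall / ε = 13 / 0.41 = 31.7 mm.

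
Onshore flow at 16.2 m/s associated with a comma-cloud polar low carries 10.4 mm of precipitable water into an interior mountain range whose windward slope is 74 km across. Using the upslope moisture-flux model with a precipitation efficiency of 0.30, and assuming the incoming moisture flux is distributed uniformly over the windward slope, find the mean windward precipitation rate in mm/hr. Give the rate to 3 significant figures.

R ≈ 2.46 mm/hr

Incoming column moisture flux per unit ridge length: F = V × PW = 16.2 × 10.4 = 168.48 mm·m/s.
Spread over the 74 km slope with efficiency ε = 0.30: R = ε·F/W = 0.30 × 168.48 / 74000 m = 6.830e-04 mm/s.
R = 6.830e-04 × 3600 = 2.46 mm/hr.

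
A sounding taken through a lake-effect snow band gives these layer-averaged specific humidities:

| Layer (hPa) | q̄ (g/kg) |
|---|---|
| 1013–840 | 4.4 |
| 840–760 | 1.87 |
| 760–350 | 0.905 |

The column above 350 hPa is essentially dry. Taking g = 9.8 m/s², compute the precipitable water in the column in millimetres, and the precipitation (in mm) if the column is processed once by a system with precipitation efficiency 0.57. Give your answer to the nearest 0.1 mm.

PW ≈ 13.1 mm; precipitation ≈ 7.5 mm

Precipitable water is the column-integrated vapour mass per unit area: PW = (1/g) Σ q̄ Δp, with q in kg/kg and Δp in Pa (1 kg/m² of water = 1 mm).
Layer 1013–840 hPa: Δp = 173 hPa = 17300 Pa, q̄ = 0.0044 kg/kg → 0.0044 × 17300 / 9.8 = 7.77 mm
Layer 840–760 hPa: Δp = 80 hPa = 8000 Pa, q̄ = 0.00187 kg/kg → 0.00187 × 8000 / 9.8 = 1.53 mm
Layer 760–350 hPa: Δp = 410 hPa = 41000 Pa, q̄ = 0.000905 kg/kg → 0.000905 × 41000 / 9.8 = 3.79 mm
PW = 7.77 + 1.53 + 3.79 = 13.09 ≈ 13.1 mm.
Precipitation = ε × PW = 0.57 × 13.1 = 7.5 mm.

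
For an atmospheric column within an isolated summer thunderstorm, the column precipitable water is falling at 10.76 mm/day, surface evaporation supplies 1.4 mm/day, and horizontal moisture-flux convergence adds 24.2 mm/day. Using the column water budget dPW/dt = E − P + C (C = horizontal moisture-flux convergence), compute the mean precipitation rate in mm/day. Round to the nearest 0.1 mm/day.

P ≈ 36.4 mm/day

dPW/dt = -10.76 mm/day.
P = E + C − dPW/dt = 1.4 + (24.2) − (-10.76) = 36.4 mm/day.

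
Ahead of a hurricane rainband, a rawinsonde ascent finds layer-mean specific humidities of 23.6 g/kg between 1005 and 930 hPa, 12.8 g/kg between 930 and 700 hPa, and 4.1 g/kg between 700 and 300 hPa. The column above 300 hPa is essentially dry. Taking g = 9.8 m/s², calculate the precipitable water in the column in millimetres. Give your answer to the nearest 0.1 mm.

PW ≈ 64.8 mm

Precipitable water is the column-integrated vapour mass per unit area: PW = (1/g) Σ q̄ Δp, with q in kg/kg and Δp in Pa (1 kg/m² of water = 1 mm).
Layer 1005–930 hPa: Δp = 75 hPa = 7500 Pa, q̄ = 0.0236 kg/kg → 0.0236 × 7500 / 9.8 = 18.06 mm
Layer 930–700 hPa: Δp = 230 hPa = 23000 Pa, q̄ = 0.0128 kg/kg → 0.0128 × 23000 / 9.8 = 30.04 mm
Layer 700–300 hPa: Δp = 400 hPa = 40000 Pa, q̄ = 0.0041 kg/kg → 0.0041 × 40000 / 9.8 = 16.73 mm
PW = 18.06 + 30.04 + 16.73 = 64.83 ≈ 64.8 mm.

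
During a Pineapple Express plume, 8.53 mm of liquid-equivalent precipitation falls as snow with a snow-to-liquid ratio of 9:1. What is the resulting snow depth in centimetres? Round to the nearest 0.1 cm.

Snow depth = liquid × ratio = 8.53 mm × 9 = 76.77 mm = 7.7 cm.

snow depth ≈ 7.7 cm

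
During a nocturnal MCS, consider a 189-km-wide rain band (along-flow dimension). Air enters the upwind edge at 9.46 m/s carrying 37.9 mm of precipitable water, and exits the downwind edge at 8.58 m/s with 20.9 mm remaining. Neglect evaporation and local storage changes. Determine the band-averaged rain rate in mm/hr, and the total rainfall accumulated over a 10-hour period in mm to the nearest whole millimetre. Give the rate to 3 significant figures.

R ≈ 3.41 mm/hr; total ≈ 34 mm

Column moisture flux per unit crosswind length is F = V × PW.
Inflow: F_in = 9.46 × 37.9 = 358.534 mm·m/s
Outflow: F_out = 8.58 × 20.9 = 179.322 mm·m/s
Steady-state rate R = (F_in − F_out)/L = (358.534 − 179.322) / 189000 m = 9.482e-04 mm/s.
R = 9.482e-04 × 3600 = 3.41 mm/hr.
Over 10 h: total = 3.41 × 10 = 34.1 ≈ 34 mm.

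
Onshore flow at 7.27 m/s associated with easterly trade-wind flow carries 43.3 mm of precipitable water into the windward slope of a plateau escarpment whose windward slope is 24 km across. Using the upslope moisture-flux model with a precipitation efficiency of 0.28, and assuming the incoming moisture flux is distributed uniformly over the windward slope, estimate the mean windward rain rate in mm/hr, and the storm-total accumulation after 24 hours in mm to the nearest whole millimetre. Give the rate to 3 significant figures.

R ≈ 13.2 mm/hr; total ≈ 317 mm

Incoming column moisture flux per unit ridge length: F = V × PW = 7.27 × 43.3 = 314.791 mm·m/s.
Spread over the 24 km slope with efficiency ε = 0.28: R = ε·F/W = 0.28 × 314.791 / 24000 m = 3.673e-03 mm/s.
R = 3.673e-03 × 3600 = 13.2 mm/hr.
Over 24 h: total = 13.2 × 24 = 316.8 ≈ 317 mm.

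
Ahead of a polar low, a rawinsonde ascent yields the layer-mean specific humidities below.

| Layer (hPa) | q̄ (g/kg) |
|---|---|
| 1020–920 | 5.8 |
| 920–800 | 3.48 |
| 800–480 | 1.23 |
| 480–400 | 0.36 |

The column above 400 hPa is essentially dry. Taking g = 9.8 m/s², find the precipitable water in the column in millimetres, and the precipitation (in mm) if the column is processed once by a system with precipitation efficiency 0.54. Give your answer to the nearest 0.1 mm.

Precipitable water is the column-integrated vapour mass per unit area: PW = (1/g) Σ q̄ Δp, with q in kg/kg and Δp in Pa (1 kg/m² of water = 1 mm).
Layer 1020–920 hPa: Δp = 100 hPa = 10000 Pa, q̄ = 0.0058 kg/kg → 0.0058 × 10000 / 9.8 = 5.92 mm
Layer 920–800 hPa: Δp = 120 hPa = 12000 Pa, q̄ = 0.00348 kg/kg → 0.00348 × 12000 / 9.8 = 4.26 mm
Layer 800–480 hPa: Δp = 320 hPa = 32000 Pa, q̄ = 0.00123 kg/kg → 0.00123 × 32000 / 9.8 = 4.02 mm
Layer 480–400 hPa: Δp = 80 hPa = 8000 Pa, q̄ = 0.00036 kg/kg → 0.00036 × 8000 / 9.8 = 0.29 mm
PW = 5.92 + 4.26 + 4.02 + 0.29 = 14.49 ≈ 14.5 mm.
Precipitation = ε × PW = 0.54 × 14.5 = 7.8 mm.

PW ≈ 14.5 mm; precipitation ≈ 7.8 mm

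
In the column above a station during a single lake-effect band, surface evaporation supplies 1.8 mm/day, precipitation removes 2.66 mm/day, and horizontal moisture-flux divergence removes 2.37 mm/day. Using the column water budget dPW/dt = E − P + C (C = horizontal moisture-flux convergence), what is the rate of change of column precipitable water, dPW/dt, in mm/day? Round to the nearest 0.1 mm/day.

dPW/dt = E − P + C = 1.8 − 2.66 + (-2.37) = -3.2 mm/day.

dPW/dt ≈ -3.2 mm/day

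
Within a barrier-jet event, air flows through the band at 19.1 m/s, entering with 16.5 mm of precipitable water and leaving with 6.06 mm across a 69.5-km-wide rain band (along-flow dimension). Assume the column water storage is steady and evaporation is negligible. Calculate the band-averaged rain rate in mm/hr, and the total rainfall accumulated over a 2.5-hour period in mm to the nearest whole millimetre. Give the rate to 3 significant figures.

Column moisture flux per unit crosswind length is F = V × PW.
Inflow: F_in = 19.1 × 16.5 = 315.15 mm·m/s
Outflow: F_out = 19.1 × 6.06 = 115.746 mm·m/s
Steady-state rate R = (F_in − F_out)/L = (315.15 − 115.746) / 69500 m = 2.869e-03 mm/s.
R = 2.869e-03 × 3600 = 10.3 mm/hr.
Over 2.5 h: total = 10.3 × 2.5 = 25.75 ≈ 26 mm.

R ≈ 10.3 mm/hr; total ≈ 26 mm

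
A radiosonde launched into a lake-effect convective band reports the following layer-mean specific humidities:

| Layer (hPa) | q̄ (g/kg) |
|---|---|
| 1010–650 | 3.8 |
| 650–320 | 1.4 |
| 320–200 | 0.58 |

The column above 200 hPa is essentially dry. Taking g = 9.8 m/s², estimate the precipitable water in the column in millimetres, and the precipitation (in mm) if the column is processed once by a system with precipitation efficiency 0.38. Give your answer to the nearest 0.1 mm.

Precipitable water is the column-integrated vapour mass per unit area: PW = (1/g) Σ q̄ Δp, with q in kg/kg and Δp in Pa (1 kg/m² of water = 1 mm).
Layer 1010–650 hPa: Δp = 360 hPa = 36000 Pa, q̄ = 0.0038 kg/kg → 0.0038 × 36000 / 9.8 = 13.96 mm
Layer 650–320 hPa: Δp = 330 hPa = 33000 Pa, q̄ = 0.0014 kg/kg → 0.0014 × 33000 / 9.8 = 4.71 mm
Layer 320–200 hPa: Δp = 120 hPa = 12000 Pa, q̄ = 0.00058 kg/kg → 0.00058 × 12000 / 9.8 = 0.71 mm
PW = 13.96 + 4.71 + 0.71 = 19.38 ≈ 19.4 mm.
Precipitation = ε × PW = 0.38 × 19.4 = 7.4 mm.

PW ≈ 19.4 mm; precipitation ≈ 7.4 mm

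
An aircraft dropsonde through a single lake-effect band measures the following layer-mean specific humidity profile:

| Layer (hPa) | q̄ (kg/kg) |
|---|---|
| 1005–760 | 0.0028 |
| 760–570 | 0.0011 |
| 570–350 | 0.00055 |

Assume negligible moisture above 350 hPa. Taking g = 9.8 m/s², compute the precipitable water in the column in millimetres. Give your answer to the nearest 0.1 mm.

Precipitable water is the column-integrated vapour mass per unit area: PW = (1/g) Σ q̄ Δp, with q in kg/kg and Δp in Pa (1 kg/m² of water = 1 mm).
Layer 1005–760 hPa: Δp = 245 hPa = 24500 Pa, q̄ = 0.0028 kg/kg → 0.0028 × 24500 / 9.8 = 7.00 mm
Layer 760–570 hPa: Δp = 190 hPa = 19000 Pa, q̄ = 0.0011 kg/kg → 0.0011 × 19000 / 9.8 = 2.13 mm
Layer 570–350 hPa: Δp = 220 hPa = 22000 Pa, q̄ = 0.00055 kg/kg → 0.00055 × 22000 / 9.8 = 1.23 mm
PW = 7.00 + 2.13 + 1.23 = 10.36 ≈ 10.4 mm.

PW ≈ 10.4 mm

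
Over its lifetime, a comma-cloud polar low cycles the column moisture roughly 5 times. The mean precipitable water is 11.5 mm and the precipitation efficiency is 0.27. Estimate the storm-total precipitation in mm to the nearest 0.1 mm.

precipitation ≈ 15.5 mm

Each cycle deposits ε × PW = 0.27 × 11.5 = 3.105 mm.
Over 5 cycles: 5 × 3.105 = 15.5 mm.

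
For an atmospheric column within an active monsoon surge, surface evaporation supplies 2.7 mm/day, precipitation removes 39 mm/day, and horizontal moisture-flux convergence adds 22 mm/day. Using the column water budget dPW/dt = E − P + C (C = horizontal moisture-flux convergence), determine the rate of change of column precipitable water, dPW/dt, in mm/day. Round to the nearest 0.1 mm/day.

dPW/dt ≈ -14.3 mm/day

dPW/dt = E − P + C = 2.7 − 39 + (22) = -14.3 mm/day.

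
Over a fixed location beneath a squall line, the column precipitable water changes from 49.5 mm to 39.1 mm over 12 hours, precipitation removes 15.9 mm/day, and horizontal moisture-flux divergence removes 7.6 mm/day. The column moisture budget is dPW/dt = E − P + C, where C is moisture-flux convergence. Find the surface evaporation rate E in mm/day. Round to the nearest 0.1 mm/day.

dPW/dt = (39.1 − 49.5) mm / (12/24 day) = -20.800 mm/day.
E = dPW/dt + P − C = (-20.800) + 15.9 − (-7.6) = 2.7 mm/day.

E ≈ 2.7 mm/day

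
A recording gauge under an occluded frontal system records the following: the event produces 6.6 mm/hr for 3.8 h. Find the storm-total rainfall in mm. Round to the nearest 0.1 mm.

Total = Σ Rᵢ Δtᵢ = 6.6 × 3.8
      = 25.08 = 25.1 mm.

total ≈ 25.1 mm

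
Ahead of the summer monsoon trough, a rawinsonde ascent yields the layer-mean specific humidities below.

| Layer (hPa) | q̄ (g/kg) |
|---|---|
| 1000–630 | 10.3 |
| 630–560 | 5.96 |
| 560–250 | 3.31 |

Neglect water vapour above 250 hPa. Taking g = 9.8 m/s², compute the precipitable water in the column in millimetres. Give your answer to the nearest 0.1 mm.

PW ≈ 53.6 mm

Precipitable water is the column-integrated vapour mass per unit area: PW = (1/g) Σ q̄ Δp, with q in kg/kg and Δp in Pa (1 kg/m² of water = 1 mm).
Layer 1000–630 hPa: Δp = 370 hPa = 37000 Pa, q̄ = 0.0103 kg/kg → 0.0103 × 37000 / 9.8 = 38.89 mm
Layer 630–560 hPa: Δp = 70 hPa = 7000 Pa, q̄ = 0.00596 kg/kg → 0.00596 × 7000 / 9.8 = 4.26 mm
Layer 560–250 hPa: Δp = 310 hPa = 31000 Pa, q̄ = 0.00331 kg/kg → 0.00331 × 31000 / 9.8 = 10.47 mm
PW = 38.89 + 4.26 + 10.47 = 53.62 ≈ 53.6 mm.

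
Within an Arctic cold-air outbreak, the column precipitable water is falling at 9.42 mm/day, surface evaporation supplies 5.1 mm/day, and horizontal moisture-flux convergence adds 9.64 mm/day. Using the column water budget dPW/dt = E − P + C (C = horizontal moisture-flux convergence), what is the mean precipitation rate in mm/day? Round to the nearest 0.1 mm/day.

dPW/dt = -9.42 mm/day.
P = E + C − dPW/dt = 5.1 + (9.64) − (-9.42) = 24.2 mm/day.

P ≈ 24.2 mm/day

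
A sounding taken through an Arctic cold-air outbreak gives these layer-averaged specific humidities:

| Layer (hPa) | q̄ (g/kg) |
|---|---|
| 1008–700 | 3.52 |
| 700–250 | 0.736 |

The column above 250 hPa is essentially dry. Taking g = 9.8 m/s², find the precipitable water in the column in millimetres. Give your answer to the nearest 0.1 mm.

Precipitable water is the column-integrated vapour mass per unit area: PW = (1/g) Σ q̄ Δp, with q in kg/kg and Δp in Pa (1 kg/m² of water = 1 mm).
Layer 1008–700 hPa: Δp = 308 hPa = 30800 Pa, q̄ = 0.00352 kg/kg → 0.00352 × 30800 / 9.8 = 11.06 mm
Layer 700–250 hPa: Δp = 450 hPa = 45000 Pa, q̄ = 0.000736 kg/kg → 0.000736 × 45000 / 9.8 = 3.38 mm
PW = 11.06 + 3.38 = 14.44 ≈ 14.4 mm.

PW ≈ 14.4 mm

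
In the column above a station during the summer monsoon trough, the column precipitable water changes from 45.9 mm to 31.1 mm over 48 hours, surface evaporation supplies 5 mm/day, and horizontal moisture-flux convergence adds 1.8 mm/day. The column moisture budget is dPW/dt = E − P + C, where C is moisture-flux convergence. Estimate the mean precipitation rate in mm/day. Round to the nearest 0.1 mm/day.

dPW/dt = (31.1 − 45.9) mm / (48/24 day) = -7.400 mm/day.
P = E + C − dPW/dt = 5 + (1.8) − (-7.400) = 14.2 mm/day.

P ≈ 14.2 mm/day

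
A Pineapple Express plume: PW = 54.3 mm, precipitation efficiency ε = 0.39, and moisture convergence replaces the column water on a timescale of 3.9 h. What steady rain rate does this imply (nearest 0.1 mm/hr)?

R ≈ 5.4 mm/hr

Each overturning extracts ε × PW = 0.39 × 54.3 = 21.177 mm.
Rate = ε·PW / τ = 21.177 / 3.9 h = 5.4 mm/hr.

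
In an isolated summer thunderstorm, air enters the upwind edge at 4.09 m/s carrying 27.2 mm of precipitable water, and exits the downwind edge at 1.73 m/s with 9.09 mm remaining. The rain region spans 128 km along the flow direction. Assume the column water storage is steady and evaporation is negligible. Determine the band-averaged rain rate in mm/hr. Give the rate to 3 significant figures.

Column moisture flux per unit crosswind length is F = V × PW.
Inflow: F_in = 4.09 × 27.2 = 111.248 mm·m/s
Outflow: F_out = 1.73 × 9.09 = 15.7257 mm·m/s
Steady-state rate R = (F_in − F_out)/L = (111.248 − 15.7257) / 128000 m = 7.463e-04 mm/s.
R = 7.463e-04 × 3600 = 2.69 mm/hr.

R ≈ 2.69 mm/hr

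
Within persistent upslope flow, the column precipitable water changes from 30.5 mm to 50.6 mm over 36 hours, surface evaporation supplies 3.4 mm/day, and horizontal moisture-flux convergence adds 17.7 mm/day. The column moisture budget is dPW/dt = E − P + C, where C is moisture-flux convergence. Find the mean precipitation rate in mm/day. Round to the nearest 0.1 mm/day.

P ≈ 7.7 mm/day

dPW/dt = (50.6 − 30.5) mm / (36/24 day) = +13.400 mm/day.
P = E + C − dPW/dt = 3.4 + (17.7) − (+13.400) = 7.7 mm/day.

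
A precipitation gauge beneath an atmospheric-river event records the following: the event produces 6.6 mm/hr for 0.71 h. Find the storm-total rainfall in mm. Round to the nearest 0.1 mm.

total ≈ 4.7 mm

Total = Σ Rᵢ Δtᵢ = 6.6 × 0.71
      = 4.686 = 4.7 mm.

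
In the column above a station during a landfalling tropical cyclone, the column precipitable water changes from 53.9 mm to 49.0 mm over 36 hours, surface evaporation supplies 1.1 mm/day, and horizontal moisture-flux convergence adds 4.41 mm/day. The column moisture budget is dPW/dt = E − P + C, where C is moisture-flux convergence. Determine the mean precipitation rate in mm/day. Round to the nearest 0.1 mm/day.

dPW/dt = (49.0 − 53.9) mm / (36/24 day) = -3.267 mm/day.
P = E + C − dPW/dt = 1.1 + (4.41) − (-3.267) = 8.8 mm/day.

P ≈ 8.8 mm/day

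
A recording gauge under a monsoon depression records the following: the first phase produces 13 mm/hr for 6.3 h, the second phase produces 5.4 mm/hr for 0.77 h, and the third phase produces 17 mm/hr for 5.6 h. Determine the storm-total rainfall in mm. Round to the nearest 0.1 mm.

total ≈ 181.3 mm

Total = Σ Rᵢ Δtᵢ = 13 × 6.3 + 5.4 × 0.77 + 17 × 5.6
      = 81.9 + 4.158 + 95.2 = 181.3 mm.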